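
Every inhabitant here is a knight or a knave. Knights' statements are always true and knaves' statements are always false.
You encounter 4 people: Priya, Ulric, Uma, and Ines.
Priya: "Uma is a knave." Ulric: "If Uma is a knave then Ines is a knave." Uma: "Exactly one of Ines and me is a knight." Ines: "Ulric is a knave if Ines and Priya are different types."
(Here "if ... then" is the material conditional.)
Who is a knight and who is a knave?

Priya (knight): "Uma is a knave" — true. ✓
Since Ulric is a knight, "if Uma is a knave then Ines is a knave" needs to be true, which holds.
Uma is a knave, so "exactly one of Ines and me is a knight" must be false — and it is.
Ines is a knave, and the claim "Ulric is a knave if Ines and Priya are different types" is indeed false.

Priya is a knight, Ulric is a knight, Uma is a knave, and Ines is a knave.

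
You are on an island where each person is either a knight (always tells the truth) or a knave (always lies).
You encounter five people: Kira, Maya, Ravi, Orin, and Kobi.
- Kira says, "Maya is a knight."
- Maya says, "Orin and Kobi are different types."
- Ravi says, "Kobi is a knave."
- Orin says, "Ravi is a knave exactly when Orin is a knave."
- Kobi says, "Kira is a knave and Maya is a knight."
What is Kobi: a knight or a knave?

Consistent assignments: {Kira=knight, Maya=knight, Ravi=knight, Orin=knight, Kobi=knave}; {Kira=knave, Maya=knave, Ravi=knight, Orin=knave, Kobi=knave}
In every consistent assignment, Kobi is a knave.

Kobi is a knave.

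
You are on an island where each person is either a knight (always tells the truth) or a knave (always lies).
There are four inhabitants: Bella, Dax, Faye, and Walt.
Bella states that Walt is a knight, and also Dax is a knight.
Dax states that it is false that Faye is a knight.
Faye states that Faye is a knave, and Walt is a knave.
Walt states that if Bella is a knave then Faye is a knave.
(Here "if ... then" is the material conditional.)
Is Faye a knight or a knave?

Faye is a knave.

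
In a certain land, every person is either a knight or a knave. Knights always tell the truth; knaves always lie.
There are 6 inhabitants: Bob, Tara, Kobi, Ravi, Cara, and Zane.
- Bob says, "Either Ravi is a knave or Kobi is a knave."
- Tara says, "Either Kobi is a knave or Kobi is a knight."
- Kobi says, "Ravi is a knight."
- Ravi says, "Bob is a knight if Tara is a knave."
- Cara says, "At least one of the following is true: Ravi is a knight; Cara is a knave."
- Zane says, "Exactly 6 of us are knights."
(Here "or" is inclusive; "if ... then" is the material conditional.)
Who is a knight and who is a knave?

Knights: Tara, Kobi, Ravi, and Cara. Knaves: Bob and Zane.

Bob is a knave, and the claim "either Ravi is a knave or Kobi is a knave" is indeed False.
Since Tara is a knight, "either Kobi is a knave or Kobi is a knight" needs to be true, which holds.
Since Kobi is a knight, "Ravi is a knight" needs to be true, which holds.
As a knight, Ravi's statement "Bob is a knight if Tara is a knave" should be true; it is.
As a knight, Cara's statement "at least one of the following is true: Ravi is a knight; Cara is a knave" should be true; it is.
Zane (knave): "exactly 6 of us are knights" — False. ✓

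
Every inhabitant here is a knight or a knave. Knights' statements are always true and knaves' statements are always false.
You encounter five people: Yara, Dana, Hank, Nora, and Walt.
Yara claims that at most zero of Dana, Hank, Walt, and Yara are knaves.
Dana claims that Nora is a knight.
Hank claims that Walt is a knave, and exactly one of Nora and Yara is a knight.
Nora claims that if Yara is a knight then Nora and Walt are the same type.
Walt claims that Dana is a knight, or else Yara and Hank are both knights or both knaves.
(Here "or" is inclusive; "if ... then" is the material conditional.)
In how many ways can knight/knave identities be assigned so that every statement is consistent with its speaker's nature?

1

Consistent assignments:
  Yara=knave, Dana=knight, Hank=knave, Nora=knight, Walt=knight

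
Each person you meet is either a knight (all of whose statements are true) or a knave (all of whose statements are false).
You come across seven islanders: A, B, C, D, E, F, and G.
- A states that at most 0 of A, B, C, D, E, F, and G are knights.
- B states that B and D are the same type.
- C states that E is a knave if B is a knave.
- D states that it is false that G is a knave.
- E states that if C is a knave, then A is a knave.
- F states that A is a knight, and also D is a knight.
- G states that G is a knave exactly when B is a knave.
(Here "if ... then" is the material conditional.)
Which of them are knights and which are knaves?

A is a knave, and the claim "at most 0 of A, B, C, D, E, F, and G are knights" is indeed false.
B is a knight; "B and D are the same type" is true, as required.
C (knight): "E is a knave if B is a knave" — true. ✓
D is a knight, so "it is false that G is a knave" must be true — and it is.
E is a knight; "if C is a knave, then A is a knave" is true, as required.
F is a knave, so "A is a knight, and also D is a knight" must be false — and it is.
As a knight, G's statement "G is a knave exactly when B is a knave" should be true; it is.

Knights: B, C, D, E, and G. Knaves: A and F.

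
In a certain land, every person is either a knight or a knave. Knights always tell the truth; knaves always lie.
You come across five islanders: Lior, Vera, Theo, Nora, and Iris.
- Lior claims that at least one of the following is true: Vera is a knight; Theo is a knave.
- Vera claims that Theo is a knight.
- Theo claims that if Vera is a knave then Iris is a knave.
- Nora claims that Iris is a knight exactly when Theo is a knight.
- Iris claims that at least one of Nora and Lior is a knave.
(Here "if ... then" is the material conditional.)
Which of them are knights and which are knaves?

As a knight, Lior's statement "at least one of the following is true: Vera is a knight; Theo is a knave" should be true; it is.
Vera (knave): "Theo is a knight" — False. ✓
Theo is a knave; "if Vera is a knave then Iris is a knave" is False, as required.
Nora is a knave, and the claim "Iris is a knight exactly when Theo is a knight" is indeed False.
Iris is a knight, so "at least one of Nora and Lior is a knave" must be true — and it is.

Knights: Lior and Iris. Knaves: Vera, Theo, and Nora.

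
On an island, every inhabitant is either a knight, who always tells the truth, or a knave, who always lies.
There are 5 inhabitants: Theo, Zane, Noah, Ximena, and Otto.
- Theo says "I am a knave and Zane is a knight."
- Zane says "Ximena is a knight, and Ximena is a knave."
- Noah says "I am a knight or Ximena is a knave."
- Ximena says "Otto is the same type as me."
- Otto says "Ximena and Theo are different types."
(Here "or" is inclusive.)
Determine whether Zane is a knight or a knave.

Zane is a knave.

Consistent assignments: {Theo=knave, Zane=knave, Noah=knight, Ximena=knight, Otto=knight}; {Theo=knave, Zane=knave, Noah=knave, Ximena=knight, Otto=knight}
In every consistent assignment, Zane is a knave.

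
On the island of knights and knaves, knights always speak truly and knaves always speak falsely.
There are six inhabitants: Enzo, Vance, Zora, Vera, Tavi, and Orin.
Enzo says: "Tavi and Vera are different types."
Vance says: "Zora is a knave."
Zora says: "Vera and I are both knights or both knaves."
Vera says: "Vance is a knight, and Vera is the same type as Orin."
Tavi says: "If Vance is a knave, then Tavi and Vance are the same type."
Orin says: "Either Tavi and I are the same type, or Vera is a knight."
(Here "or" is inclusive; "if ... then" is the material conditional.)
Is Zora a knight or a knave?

Zora is a knave.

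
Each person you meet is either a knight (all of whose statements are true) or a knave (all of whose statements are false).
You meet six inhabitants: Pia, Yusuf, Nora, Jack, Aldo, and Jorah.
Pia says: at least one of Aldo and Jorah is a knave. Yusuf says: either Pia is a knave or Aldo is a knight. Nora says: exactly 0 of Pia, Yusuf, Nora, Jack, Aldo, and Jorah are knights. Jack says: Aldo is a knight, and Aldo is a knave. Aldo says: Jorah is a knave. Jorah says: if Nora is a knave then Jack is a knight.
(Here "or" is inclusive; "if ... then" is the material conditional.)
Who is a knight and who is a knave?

Since Pia is a knight, "at least one of Aldo and Jorah is a knave" needs to be true, which holds.
Yusuf is a knight, and the claim "either Pia is a knave or Aldo is a knight" is indeed true.
Nora is a knave, so "exactly 0 of Pia, Yusuf, Nora, Jack, Aldo, and Jorah are knights" must be false — and it is.
Jack is a knave, so "Aldo is a knight, and Aldo is a knave" must be false — and it is.
Aldo (knight): "Jorah is a knave" — true. ✓
Jorah is a knave, so "if Nora is a knave then Jack is a knight" must be false — and it is.

Knights: Pia, Yusuf, and Aldo. Knaves: Nora, Jack, and Jorah.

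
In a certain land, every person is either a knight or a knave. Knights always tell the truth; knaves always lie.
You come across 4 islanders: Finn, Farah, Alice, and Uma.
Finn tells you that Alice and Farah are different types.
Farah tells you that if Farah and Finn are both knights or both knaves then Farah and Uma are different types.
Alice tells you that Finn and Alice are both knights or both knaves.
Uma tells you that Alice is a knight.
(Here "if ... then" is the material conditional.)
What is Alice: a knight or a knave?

Alice is a knave.

Consistent assignments: {Finn=knight, Farah=knight, Alice=knave, Uma=knave}
In every consistent assignment, Alice is a knave.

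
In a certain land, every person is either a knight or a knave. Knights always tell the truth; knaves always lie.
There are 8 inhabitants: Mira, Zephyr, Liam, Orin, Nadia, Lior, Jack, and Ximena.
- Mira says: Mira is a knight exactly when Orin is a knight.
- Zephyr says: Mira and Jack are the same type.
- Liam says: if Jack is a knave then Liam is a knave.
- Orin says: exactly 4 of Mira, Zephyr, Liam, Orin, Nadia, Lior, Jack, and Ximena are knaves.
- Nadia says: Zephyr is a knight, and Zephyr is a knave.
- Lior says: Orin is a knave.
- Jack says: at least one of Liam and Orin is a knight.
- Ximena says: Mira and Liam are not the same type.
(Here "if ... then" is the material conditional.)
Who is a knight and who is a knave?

Knights: Liam, Orin, Jack, and Ximena. Knaves: Mira, Zephyr, Nadia, and Lior.

Mira is a knave, so "Mira is a knight exactly when Orin is a knight" must be false — and it is.
Zephyr (knave): "Mira and Jack are the same type" — false. ✓
Liam (knight): "if Jack is a knave then Liam is a knave" — true. ✓
Orin (knight): "exactly 4 of Mira, Zephyr, Liam, Orin, Nadia, Lior, Jack, and Ximena are knaves" — true. ✓
Nadia is a knave, so "Zephyr is a knight, and Zephyr is a knave" must be false — and it is.
Lior is a knave, so "Orin is a knave" must be false — and it is.
Jack (knight): "at least one of Liam and Orin is a knight" — true. ✓
As a knight, Ximena's statement "Mira and Liam are not the same type" should be true; it is.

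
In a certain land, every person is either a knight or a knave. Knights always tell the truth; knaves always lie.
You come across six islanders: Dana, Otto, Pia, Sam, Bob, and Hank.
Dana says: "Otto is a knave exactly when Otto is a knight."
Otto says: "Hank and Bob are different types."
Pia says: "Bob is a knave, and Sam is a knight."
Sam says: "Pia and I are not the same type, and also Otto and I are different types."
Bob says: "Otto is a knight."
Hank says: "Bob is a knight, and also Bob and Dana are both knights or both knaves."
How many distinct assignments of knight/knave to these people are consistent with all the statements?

2

Consistent assignments:
  Dana=knave, Otto=knight, Pia=knave, Sam=knave, Bob=knight, Hank=knave
  Dana=knave, Otto=knave, Pia=knave, Sam=knave, Bob=knave, Hank=knave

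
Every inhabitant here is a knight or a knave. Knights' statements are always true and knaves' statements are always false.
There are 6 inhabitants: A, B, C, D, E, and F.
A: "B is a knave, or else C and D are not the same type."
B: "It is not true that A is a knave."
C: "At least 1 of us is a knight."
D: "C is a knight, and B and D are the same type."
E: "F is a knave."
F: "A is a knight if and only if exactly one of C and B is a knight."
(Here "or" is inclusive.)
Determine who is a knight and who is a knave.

A is a knight, and the claim "B is a knave, or else C and D are not the same type" is indeed true.
B is a knight, and the claim "it is not true that A is a knave" is indeed true.
C (knight): "at least 1 of us is a knight" — true. ✓
D (knave): "C is a knight, and B and D are the same type" — False. ✓
As a knight, E's statement "F is a knave" should be true; it is.
As a knave, F's statement "A is a knight if and only if exactly one of C and B is a knight" should be False; it is.

A is a knight, B is a knight, C is a knight, D is a knave, E is a knight, and F is a knave.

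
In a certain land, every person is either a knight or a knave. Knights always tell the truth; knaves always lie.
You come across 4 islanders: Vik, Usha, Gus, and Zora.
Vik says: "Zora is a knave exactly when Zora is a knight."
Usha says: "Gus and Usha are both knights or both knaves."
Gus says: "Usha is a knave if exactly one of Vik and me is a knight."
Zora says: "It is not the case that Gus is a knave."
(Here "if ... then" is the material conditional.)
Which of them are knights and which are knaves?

Vik is a knave, Usha is a knave, Gus is a knight, and Zora is a knight.

Suppose Vik is a knight. Then Vik's statement "Zora is a knave exactly when Zora is a knight" would have to be true. Checking the 8 ways to assign the others, none is consistent with every speaker.
(For instance, with Usha=knave, Gus=knight, Zora=knight, Vik's claim "Zora is a knave exactly when Zora is a knight" comes out false where it would need to be true.)
So Vik must be a knave, making "Zora is a knave exactly when Zora is a knight" false. Taking Vik=knave, Usha=knave, Gus=knight, Zora=knight, each remaining statement checks out:
  Usha (knave): "Gus and Usha are both knights or both knaves" — false. ✓
  Gus (knight): "Usha is a knave if exactly one of Vik and me is a knight" — true. ✓
  Zora (knight): "it is not the case that Gus is a knave" — true. ✓
This is the unique consistent assignment.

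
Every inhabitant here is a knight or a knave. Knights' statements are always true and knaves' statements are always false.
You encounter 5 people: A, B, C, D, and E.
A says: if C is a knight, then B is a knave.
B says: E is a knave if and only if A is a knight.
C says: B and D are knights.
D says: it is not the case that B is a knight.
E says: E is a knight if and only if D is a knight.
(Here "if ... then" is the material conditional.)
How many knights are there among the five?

The unique consistent assignment is A=knight, B=knave, C=knave, D=knight, E=knight.
That has 3 knights.

3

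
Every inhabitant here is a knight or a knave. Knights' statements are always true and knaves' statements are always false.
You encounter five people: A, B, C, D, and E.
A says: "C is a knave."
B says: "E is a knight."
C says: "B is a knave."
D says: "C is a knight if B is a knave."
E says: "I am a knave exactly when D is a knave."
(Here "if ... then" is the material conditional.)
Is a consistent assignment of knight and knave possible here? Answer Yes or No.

Yes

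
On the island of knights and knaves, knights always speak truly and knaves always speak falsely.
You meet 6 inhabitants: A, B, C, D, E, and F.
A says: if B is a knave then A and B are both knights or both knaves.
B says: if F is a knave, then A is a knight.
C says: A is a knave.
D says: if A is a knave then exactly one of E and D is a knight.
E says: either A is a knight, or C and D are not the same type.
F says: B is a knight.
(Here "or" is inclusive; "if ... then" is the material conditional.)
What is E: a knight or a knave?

E is a knight.

Consistent assignments: {A=knight, B=knight, C=knave, D=knight, E=knight, F=knight}
In every consistent assignment, E is a knight.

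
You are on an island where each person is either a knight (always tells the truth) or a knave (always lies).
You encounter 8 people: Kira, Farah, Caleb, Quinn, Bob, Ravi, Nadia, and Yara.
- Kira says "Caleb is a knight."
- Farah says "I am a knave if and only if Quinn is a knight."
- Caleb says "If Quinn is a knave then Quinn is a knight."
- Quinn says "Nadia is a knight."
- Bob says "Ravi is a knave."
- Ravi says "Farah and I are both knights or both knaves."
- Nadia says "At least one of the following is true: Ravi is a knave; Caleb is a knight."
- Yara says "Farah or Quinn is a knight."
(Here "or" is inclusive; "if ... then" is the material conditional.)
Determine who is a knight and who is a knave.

Knights: Farah, Ravi, and Yara. Knaves: Kira, Caleb, Quinn, Bob, and Nadia.

Kira is a knave, so "Caleb is a knight" must be false — and it is.
Farah (knight): "I am a knave if and only if Quinn is a knight" — True. ✓
Caleb is a knave, so "if Quinn is a knave then Quinn is a knight" must be false — and it is.
Since Quinn is a knave, "Nadia is a knight" needs to be false, which holds.
Bob is a knave; "Ravi is a knave" is false, as required.
Ravi is a knight, so "Farah and I are both knights or both knaves" must be True — and it is.
Nadia is a knave, so "at least one of the following is true: Ravi is a knave; Caleb is a knight" must be false — and it is.
Yara is a knight, so "Farah or Quinn is a knight" must be True — and it is.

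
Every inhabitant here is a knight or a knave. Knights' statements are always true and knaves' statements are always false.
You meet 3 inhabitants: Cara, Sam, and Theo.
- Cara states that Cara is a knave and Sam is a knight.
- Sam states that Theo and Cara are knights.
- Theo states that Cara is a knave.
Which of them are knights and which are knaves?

Cara is a knave, Sam is a knave, and Theo is a knight.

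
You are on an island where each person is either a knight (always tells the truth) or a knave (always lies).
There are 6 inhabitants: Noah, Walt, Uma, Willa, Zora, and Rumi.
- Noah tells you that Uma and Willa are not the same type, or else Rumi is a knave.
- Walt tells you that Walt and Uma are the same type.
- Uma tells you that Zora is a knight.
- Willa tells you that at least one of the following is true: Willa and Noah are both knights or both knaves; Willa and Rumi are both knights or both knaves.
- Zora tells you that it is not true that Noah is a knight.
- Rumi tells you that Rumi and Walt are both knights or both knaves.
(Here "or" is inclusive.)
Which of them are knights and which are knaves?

Noah is a knave, Walt is a knight, Uma is a knight, Willa is a knight, Zora is a knight, and Rumi is a knight.

Noah (knave): "Uma and Willa are not the same type, or else Rumi is a knave" — False. ✓
Walt is a knight, so "Walt and Uma are the same type" must be True — and it is.
Since Uma is a knight, "Zora is a knight" needs to be True, which holds.
As a knight, Willa's statement "at least one of the following is true: Willa and Noah are both knights or both knaves; Willa and Rumi are both knights or both knaves" should be True; it is.
Zora is a knight; "it is not true that Noah is a knight" is True, as required.
As a knight, Rumi's statement "Rumi and Walt are both knights or both knaves" should be True; it is.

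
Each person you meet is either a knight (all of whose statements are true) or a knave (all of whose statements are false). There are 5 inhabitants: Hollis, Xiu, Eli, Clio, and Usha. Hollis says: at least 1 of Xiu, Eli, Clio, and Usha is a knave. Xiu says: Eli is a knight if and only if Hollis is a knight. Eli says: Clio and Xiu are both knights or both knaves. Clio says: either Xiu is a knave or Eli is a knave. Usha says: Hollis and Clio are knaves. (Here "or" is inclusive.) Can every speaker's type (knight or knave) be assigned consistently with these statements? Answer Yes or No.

Yes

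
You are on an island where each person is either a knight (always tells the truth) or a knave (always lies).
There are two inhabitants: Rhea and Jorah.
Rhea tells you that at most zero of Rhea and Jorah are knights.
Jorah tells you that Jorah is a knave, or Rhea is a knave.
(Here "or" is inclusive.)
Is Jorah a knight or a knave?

Jorah is a knight.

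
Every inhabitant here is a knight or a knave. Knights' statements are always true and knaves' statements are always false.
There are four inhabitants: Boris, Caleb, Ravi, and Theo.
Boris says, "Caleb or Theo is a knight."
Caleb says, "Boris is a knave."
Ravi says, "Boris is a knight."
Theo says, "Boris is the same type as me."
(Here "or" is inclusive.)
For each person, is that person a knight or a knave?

Knights: Boris, Ravi, and Theo. Knaves: Caleb.

Suppose Boris is a knave. Then Boris's statement "Caleb or Theo is a knight" would have to be false. Checking the 8 ways to assign the others, none is consistent with every speaker.
(For instance, with Caleb=knave, Ravi=knight, Theo=knight, Boris's claim "Caleb or Theo is a knight" comes out true where it would need to be false.)
So Boris must be a knight, making "Caleb or Theo is a knight" true. Taking Boris=knight, Caleb=knave, Ravi=knight, Theo=knight, each remaining statement checks out:
  Caleb (knave): "Boris is a knave" — false. ✓
  Ravi (knight): "Boris is a knight" — true. ✓
  Theo (knight): "Boris is the same type as me" — true. ✓
This is the unique consistent assignment.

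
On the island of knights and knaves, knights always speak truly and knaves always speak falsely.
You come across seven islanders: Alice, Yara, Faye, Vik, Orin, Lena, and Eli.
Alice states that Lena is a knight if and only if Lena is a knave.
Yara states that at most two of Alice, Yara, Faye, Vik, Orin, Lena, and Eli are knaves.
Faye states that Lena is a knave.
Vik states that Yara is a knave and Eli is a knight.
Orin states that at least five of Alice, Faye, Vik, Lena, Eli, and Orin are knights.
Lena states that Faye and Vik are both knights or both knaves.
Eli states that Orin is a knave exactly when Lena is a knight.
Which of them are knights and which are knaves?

Alice is a knave; "Lena is a knight if and only if Lena is a knave" is false, as required.
Yara (knave): "at most two of Alice, Yara, Faye, Vik, Orin, Lena, and Eli are knaves" — false. ✓
Faye is a knight, and the claim "Lena is a knave" is indeed true.
Since Vik is a knave, "Yara is a knave and Eli is a knight" needs to be false, which holds.
Since Orin is a knave, "at least five of Alice, Faye, Vik, Lena, Eli, and Orin are knights" needs to be false, which holds.
As a knave, Lena's statement "Faye and Vik are both knights or both knaves" should be false; it is.
Eli is a knave; "Orin is a knave exactly when Lena is a knight" is false, as required.

Alice is a knave, Yara is a knave, Faye is a knight, Vik is a knave, Orin is a knave, Lena is a knave, and Eli is a knave.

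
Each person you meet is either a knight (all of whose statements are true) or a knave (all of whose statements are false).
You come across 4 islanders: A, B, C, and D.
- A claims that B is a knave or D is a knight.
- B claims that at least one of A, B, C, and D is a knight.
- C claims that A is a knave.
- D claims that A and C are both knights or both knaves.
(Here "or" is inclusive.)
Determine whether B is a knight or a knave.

B is a knight.

Consistent assignments: {A=knave, B=knight, C=knight, D=knave}
In every consistent assignment, B is a knight.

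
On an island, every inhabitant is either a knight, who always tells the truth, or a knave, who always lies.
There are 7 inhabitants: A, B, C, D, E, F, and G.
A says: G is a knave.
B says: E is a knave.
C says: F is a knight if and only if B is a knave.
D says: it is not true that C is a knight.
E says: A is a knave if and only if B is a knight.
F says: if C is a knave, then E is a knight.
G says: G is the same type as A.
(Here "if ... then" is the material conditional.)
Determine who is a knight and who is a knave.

A is a knight, B is a knave, C is a knight, D is a knave, E is a knight, F is a knight, and G is a knave.

A is a knight, and the claim "G is a knave" is indeed true.
Since B is a knave, "E is a knave" needs to be False, which holds.
C is a knight, and the claim "F is a knight if and only if B is a knave" is indeed true.
D is a knave, and the claim "it is not true that C is a knight" is indeed False.
E is a knight, and the claim "A is a knave if and only if B is a knight" is indeed true.
F is a knight, so "if C is a knave, then E is a knight" must be true — and it is.
G (knave): "G is the same type as A" — False. ✓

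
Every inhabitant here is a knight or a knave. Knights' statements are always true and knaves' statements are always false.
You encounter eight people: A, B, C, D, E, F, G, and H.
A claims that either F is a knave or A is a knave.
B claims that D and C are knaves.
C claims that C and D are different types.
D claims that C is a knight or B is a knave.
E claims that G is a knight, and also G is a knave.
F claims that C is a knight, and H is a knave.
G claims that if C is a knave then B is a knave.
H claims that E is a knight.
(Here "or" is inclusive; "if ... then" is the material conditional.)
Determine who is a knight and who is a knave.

A is a knight, so "either F is a knave or A is a knave" must be true — and it is.
As a knight, B's statement "D and C are knaves" should be true; it is.
As a knave, C's statement "C and D are different types" should be False; it is.
D is a knave; "C is a knight or B is a knave" is False, as required.
E is a knave; "G is a knight, and also G is a knave" is False, as required.
F is a knave; "C is a knight, and H is a knave" is False, as required.
G is a knave; "if C is a knave then B is a knave" is False, as required.
Since H is a knave, "E is a knight" needs to be False, which holds.

A is a knight, B is a knight, C is a knave, D is a knave, E is a knave, F is a knave, G is a knave, and H is a knave.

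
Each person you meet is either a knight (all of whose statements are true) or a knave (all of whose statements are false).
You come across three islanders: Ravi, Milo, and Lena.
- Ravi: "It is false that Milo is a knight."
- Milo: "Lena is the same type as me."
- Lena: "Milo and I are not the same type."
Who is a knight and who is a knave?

As a knight, Ravi's statement "it is false that Milo is a knight" should be true; it is.
Milo is a knave; "Lena is the same type as me" is false, as required.
Lena (knight): "Milo and I are not the same type" — true. ✓

Ravi is a knight, Milo is a knave, and Lena is a knight.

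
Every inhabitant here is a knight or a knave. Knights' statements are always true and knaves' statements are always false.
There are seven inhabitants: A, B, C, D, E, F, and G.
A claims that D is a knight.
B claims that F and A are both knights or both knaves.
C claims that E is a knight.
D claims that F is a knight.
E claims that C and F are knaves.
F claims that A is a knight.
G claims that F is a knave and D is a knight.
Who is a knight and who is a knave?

A is a knight, B is a knight, C is a knave, D is a knight, E is a knave, F is a knight, and G is a knave.

Since A is a knight, "D is a knight" needs to be true, which holds.
B is a knight, so "F and A are both knights or both knaves" must be true — and it is.
C (knave): "E is a knight" — false. ✓
D is a knight, so "F is a knight" must be true — and it is.
Since E is a knave, "C and F are knaves" needs to be false, which holds.
Since F is a knight, "A is a knight" needs to be true, which holds.
G is a knave; "F is a knave and D is a knight" is false, as required.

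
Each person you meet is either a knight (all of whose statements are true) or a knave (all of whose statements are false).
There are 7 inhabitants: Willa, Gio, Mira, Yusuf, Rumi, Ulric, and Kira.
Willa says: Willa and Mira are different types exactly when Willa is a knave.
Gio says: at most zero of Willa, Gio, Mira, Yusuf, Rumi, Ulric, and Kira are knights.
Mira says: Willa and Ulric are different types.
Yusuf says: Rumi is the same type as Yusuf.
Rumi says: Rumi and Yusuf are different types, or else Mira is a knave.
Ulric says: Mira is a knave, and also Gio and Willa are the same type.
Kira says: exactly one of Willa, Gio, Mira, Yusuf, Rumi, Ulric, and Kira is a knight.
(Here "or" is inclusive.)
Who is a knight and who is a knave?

Willa is a knight, so "Willa and Mira are different types exactly when Willa is a knave" must be True — and it is.
Gio is a knave, so "at most zero of Willa, Gio, Mira, Yusuf, Rumi, Ulric, and Kira are knights" must be False — and it is.
Mira is a knight; "Willa and Ulric are different types" is True, as required.
Yusuf is a knave, and the claim "Rumi is the same type as Yusuf" is indeed False.
As a knight, Rumi's statement "Rumi and Yusuf are different types, or else Mira is a knave" should be True; it is.
As a knave, Ulric's statement "Mira is a knave, and also Gio and Willa are the same type" should be False; it is.
Kira is a knave; "exactly one of Willa, Gio, Mira, Yusuf, Rumi, Ulric, and Kira is a knight" is False, as required.

Willa is a knight, Gio is a knave, Mira is a knight, Yusuf is a knave, Rumi is a knight, Ulric is a knave, and Kira is a knave.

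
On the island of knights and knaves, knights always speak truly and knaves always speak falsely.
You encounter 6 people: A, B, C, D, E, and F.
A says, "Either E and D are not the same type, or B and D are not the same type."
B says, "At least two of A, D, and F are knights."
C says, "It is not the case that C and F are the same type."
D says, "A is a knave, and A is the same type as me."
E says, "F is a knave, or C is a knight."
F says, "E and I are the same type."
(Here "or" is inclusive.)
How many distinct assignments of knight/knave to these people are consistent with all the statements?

Consistent assignments:
  A=knight, B=knave, C=knight, D=knave, E=knight, F=knave
  A=knight, B=knave, C=knave, D=knave, E=knight, F=knave

2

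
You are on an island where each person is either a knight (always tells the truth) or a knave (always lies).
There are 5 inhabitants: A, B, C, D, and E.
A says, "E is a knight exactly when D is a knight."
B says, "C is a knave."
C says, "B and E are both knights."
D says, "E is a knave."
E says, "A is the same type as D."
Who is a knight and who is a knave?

A is a knave, B is a knight, C is a knave, D is a knight, and E is a knave.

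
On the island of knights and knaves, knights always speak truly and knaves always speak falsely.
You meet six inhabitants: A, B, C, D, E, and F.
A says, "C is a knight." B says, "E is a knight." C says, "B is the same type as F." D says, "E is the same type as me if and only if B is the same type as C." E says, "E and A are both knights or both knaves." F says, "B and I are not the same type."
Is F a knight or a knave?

F is a knave.

Consistent assignments: {A=knight, B=knave, C=knight, D=knight, E=knave, F=knave}; {A=knight, B=knave, C=knight, D=knave, E=knave, F=knave}
In every consistent assignment, F is a knave.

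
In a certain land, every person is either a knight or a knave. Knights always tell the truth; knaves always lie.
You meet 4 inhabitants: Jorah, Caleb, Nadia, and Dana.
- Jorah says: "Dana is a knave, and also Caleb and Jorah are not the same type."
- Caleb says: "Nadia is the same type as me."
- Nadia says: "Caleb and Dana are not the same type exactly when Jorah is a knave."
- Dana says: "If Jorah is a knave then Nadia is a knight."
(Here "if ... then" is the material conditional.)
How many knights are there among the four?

2

The unique consistent assignment is Jorah=knave, Caleb=knave, Nadia=knight, Dana=knight.
That has 2 knights.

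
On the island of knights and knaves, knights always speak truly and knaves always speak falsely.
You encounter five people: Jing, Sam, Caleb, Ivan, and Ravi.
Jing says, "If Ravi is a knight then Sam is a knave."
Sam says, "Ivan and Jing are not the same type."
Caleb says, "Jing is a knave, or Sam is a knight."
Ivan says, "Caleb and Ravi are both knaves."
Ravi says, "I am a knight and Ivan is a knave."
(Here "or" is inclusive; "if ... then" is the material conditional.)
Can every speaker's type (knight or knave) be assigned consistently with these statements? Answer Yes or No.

Yes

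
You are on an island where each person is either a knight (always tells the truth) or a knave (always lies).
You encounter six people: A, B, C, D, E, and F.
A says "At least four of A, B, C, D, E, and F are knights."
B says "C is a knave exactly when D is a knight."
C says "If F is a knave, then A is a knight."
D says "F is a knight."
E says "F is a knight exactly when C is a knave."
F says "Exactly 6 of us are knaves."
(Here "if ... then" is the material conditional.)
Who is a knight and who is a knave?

Knights: A, B, C, and E. Knaves: D and F.

Since A is a knight, "at least four of A, B, C, D, E, and F are knights" needs to be True, which holds.
B is a knight, so "C is a knave exactly when D is a knight" must be True — and it is.
Since C is a knight, "if F is a knave, then A is a knight" needs to be True, which holds.
D (knave): "F is a knight" — false. ✓
E is a knight, so "F is a knight exactly when C is a knave" must be True — and it is.
F is a knave, so "exactly 6 of us are knaves" must be false — and it is.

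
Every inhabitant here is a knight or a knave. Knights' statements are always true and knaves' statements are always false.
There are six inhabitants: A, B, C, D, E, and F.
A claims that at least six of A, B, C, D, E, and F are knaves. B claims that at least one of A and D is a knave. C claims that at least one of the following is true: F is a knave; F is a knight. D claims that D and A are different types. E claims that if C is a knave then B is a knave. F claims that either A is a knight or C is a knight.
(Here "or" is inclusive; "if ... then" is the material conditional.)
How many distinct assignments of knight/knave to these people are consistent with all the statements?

Consistent assignments:
  A=knave, B=knight, C=knight, D=knight, E=knight, F=knight
  A=knave, B=knight, C=knight, D=knave, E=knight, F=knight

2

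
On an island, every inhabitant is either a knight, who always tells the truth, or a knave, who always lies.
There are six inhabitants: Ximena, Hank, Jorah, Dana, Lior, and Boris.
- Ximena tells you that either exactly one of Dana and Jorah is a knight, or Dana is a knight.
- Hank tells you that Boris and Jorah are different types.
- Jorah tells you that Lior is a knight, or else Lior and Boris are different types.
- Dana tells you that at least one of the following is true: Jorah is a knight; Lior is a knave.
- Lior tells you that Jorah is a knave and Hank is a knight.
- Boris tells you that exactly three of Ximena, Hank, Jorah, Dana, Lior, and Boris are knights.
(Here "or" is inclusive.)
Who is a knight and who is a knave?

As a knight, Ximena's statement "either exactly one of Dana and Jorah is a knight, or Dana is a knight" should be true; it is.
Hank is a knave, so "Boris and Jorah are different types" must be False — and it is.
Jorah is a knave; "Lior is a knight, or else Lior and Boris are different types" is False, as required.
Dana (knight): "at least one of the following is true: Jorah is a knight; Lior is a knave" — true. ✓
Lior is a knave, and the claim "Jorah is a knave and Hank is a knight" is indeed False.
Boris is a knave; "exactly three of Ximena, Hank, Jorah, Dana, Lior, and Boris are knights" is False, as required.

Ximena is a knight, Hank is a knave, Jorah is a knave, Dana is a knight, Lior is a knave, and Boris is a knave.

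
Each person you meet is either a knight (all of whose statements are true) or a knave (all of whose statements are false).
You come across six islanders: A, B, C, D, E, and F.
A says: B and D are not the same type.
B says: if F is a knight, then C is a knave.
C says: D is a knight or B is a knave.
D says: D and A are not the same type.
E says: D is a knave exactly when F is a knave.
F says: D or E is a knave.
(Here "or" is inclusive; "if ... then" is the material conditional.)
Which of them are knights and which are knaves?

A is a knave, B is a knave, C is a knight, D is a knave, E is a knave, and F is a knight.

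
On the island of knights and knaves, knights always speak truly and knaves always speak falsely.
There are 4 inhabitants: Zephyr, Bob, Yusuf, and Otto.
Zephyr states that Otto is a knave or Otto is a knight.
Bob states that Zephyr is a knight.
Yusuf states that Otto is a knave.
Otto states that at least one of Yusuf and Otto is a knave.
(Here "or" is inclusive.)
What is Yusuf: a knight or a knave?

Yusuf is a knave.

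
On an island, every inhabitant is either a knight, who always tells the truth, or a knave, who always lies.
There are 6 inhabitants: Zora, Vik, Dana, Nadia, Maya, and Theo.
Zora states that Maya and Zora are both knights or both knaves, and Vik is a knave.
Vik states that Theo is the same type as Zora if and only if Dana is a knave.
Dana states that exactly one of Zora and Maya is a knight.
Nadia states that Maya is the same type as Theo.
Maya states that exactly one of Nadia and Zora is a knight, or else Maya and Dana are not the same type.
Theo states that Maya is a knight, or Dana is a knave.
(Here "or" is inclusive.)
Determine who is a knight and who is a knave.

Knights: Vik, Dana, Nadia, Maya, and Theo. Knaves: Zora.

As a knave, Zora's statement "Maya and Zora are both knights or both knaves, and Vik is a knave" should be false; it is.
Since Vik is a knight, "Theo is the same type as Zora if and only if Dana is a knave" needs to be True, which holds.
As a knight, Dana's statement "exactly one of Zora and Maya is a knight" should be True; it is.
As a knight, Nadia's statement "Maya is the same type as Theo" should be True; it is.
As a knight, Maya's statement "exactly one of Nadia and Zora is a knight, or else Maya and Dana are not the same type" should be True; it is.
Theo is a knight, so "Maya is a knight, or Dana is a knave" must be True — and it is.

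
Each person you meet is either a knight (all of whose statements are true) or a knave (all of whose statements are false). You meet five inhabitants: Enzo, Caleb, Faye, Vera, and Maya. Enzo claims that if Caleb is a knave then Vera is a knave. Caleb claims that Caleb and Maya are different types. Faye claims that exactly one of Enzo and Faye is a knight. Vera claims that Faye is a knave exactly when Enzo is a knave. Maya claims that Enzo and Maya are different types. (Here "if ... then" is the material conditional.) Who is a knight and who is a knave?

Knights: Vera. Knaves: Enzo, Caleb, Faye, and Maya.

Enzo is a knave, and the claim "if Caleb is a knave then Vera is a knave" is indeed false.
Caleb (knave): "Caleb and Maya are different types" — false. ✓
Since Faye is a knave, "exactly one of Enzo and Faye is a knight" needs to be false, which holds.
Vera is a knight, and the claim "Faye is a knave exactly when Enzo is a knave" is indeed True.
Maya is a knave, and the claim "Enzo and Maya are different types" is indeed false.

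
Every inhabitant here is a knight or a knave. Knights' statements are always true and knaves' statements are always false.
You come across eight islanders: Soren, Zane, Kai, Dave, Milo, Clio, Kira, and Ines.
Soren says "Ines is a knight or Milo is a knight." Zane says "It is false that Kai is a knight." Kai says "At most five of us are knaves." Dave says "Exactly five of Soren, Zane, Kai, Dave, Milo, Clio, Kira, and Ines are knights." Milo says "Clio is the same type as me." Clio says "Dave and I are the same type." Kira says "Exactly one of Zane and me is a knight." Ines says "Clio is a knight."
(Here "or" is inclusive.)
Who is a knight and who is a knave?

Knights: Soren, Kai, Dave, Clio, and Ines. Knaves: Zane, Milo, and Kira.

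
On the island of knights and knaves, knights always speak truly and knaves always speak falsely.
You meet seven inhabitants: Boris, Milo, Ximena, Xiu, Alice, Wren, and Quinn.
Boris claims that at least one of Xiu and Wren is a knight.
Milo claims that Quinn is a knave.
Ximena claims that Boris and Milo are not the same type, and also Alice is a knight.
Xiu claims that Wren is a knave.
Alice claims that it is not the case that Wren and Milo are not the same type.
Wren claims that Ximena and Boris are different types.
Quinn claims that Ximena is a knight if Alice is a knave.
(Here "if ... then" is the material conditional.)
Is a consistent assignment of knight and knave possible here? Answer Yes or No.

Yes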